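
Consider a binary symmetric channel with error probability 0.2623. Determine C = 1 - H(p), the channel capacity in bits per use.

For BSC with error probability p:
C = 1 - H(p) where H(p) is binary entropy
H(0.2623) = -0.2623 × log₂(0.2623) - 0.7377 × log₂(0.7377)
H(p) = 0.8302
C = 1 - 0.8302 = 0.1698 bits/use


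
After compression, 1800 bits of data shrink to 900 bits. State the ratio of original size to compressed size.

Compression ratio = Original / Compressed
= 1800 / 900 = 2.00:1


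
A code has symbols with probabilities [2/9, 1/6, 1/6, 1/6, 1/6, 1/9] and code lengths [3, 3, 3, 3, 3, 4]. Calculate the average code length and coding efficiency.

Average length L = Σ p_i × l_i = 3.1111 bits
Entropy H = 2.5577 bits
Efficiency η = H/L × 100% = 82.21%


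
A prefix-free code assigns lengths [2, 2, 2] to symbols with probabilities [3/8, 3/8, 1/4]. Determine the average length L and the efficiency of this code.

Average length L = Σ p_i × l_i = 2.0000 bits
Entropy H = 1.5613 bits
Efficiency η = H/L × 100% = 78.06%


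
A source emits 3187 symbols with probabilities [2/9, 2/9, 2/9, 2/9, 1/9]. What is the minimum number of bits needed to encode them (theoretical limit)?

Entropy H = 2.2810 bits/symbol
Minimum bits = H × n = 2.2810 × 3187
= 7269.66 bits


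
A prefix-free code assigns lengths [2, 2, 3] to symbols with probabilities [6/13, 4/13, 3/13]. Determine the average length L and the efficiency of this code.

Average length L = Σ p_i × l_i = 2.2308 bits
Entropy H = 1.5262 bits
Efficiency η = H/L × 100% = 68.42%


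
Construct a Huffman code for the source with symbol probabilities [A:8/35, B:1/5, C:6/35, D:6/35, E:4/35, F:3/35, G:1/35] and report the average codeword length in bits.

Huffman tree construction:
Combine smallest probabilities repeatedly
Resulting codes:
  A: 01 (length 2)
  B: 00 (length 2)
  C: 110 (length 3)
  D: 111 (length 3)
  E: 100 (length 3)
  F: 1011 (length 4)
  G: 1010 (length 4)
Average length = Σ p(s) × length(s) = 2.6857 bits


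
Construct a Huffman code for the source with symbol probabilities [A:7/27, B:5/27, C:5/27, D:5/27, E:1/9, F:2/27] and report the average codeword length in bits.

Huffman tree construction:
Combine smallest probabilities repeatedly
Resulting codes:
  A: 10 (length 2)
  B: 110 (length 3)
  C: 111 (length 3)
  D: 00 (length 2)
  E: 011 (length 3)
  F: 010 (length 3)
Average length = Σ p(s) × length(s) = 2.5556 bits


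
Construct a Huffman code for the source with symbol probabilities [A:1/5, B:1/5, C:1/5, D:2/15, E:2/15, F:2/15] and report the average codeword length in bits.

Huffman tree construction:
Combine smallest probabilities repeatedly
Resulting codes:
  A: 111 (length 3)
  B: 00 (length 2)
  C: 01 (length 2)
  D: 100 (length 3)
  E: 101 (length 3)
  F: 110 (length 3)
Average length = Σ p(s) × length(s) = 2.6000 bits


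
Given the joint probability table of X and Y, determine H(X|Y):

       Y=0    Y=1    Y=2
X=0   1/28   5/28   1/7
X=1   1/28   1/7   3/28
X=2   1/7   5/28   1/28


H(X|Y) = Σ_y p(y) H(X|Y=y)
  p(Y=0) = 3/14, H(X|Y=0) = 1.2516
  p(Y=1) = 1/2, H(X|Y=1) = 1.5774
  p(Y=2) = 2/7, H(X|Y=2) = 1.4056
H(X|Y) = 0.2143×1.2516 + 0.5000×1.5774 + 0.2857×1.4056 = 1.4585 bits


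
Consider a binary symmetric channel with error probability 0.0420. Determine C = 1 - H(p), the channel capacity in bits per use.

For BSC with error probability p:
C = 1 - H(p) where H(p) is binary entropy
H(0.0420) = -0.0420 × log₂(0.0420) - 0.9580 × log₂(0.9580)
H(p) = 0.2514
C = 1 - 0.2514 = 0.7486 bits/use


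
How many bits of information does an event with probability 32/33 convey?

Information content I(x) = -log₂(p(x))
I = -log₂(32/33) = -log₂(0.9697)
I = 0.0444 bits


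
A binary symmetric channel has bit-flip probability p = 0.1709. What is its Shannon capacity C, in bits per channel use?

For BSC with error probability p:
C = 1 - H(p) where H(p) is binary entropy
H(0.1709) = -0.1709 × log₂(0.1709) - 0.8291 × log₂(0.8291)
H(p) = 0.6598
C = 1 - 0.6598 = 0.3402 bits/use


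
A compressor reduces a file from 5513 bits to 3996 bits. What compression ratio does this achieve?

Compression ratio = Original / Compressed
= 5513 / 3996 = 1.38:1


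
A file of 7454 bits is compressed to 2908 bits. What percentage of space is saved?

Space savings = (1 - Compressed/Original) × 100%
= (1 - 2908/7454) × 100%
= 60.99%


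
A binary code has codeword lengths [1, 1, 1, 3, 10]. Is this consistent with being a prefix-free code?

Kraft inequality: Σ 2^(-l_i) ≤ 1 for prefix-free code
Calculating: 2^(-1) + 2^(-1) + 2^(-1) + 2^(-3) + 2^(-10)
= 0.5 + 0.5 + 0.5 + 0.125 + 0.0009765625
= 1.6260
Since 1.6260 > 1, prefix-free code does not exist


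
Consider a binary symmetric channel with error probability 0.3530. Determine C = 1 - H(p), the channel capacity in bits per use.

For BSC with error probability p:
C = 1 - H(p) where H(p) is binary entropy
H(0.3530) = -0.3530 × log₂(0.3530) - 0.6470 × log₂(0.6470)
H(p) = 0.9367
C = 1 - 0.9367 = 0.0633 bits/use


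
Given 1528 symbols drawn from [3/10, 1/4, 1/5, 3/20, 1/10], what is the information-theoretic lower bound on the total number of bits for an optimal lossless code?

Entropy H = 2.2282 bits/symbol
Minimum bits = H × n = 2.2282 × 1528
= 3404.71 bits


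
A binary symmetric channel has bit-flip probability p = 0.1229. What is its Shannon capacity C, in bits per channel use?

For BSC with error probability p:
C = 1 - H(p) where H(p) is binary entropy
H(0.1229) = -0.1229 × log₂(0.1229) - 0.8771 × log₂(0.8771)
H(p) = 0.5376
C = 1 - 0.5376 = 0.4624 bits/use


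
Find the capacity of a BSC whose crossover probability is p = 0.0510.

For BSC with error probability p:
C = 1 - H(p) where H(p) is binary entropy
H(0.0510) = -0.0510 × log₂(0.0510) - 0.9490 × log₂(0.9490)
H(p) = 0.2906
C = 1 - 0.2906 = 0.7094 bits/use


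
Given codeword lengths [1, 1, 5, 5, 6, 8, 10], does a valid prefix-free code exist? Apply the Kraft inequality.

Kraft inequality: Σ 2^(-l_i) ≤ 1 for prefix-free code
Calculating: 2^(-1) + 2^(-1) + 2^(-5) + 2^(-5) + 2^(-6) + 2^(-8) + 2^(-10)
= 0.5 + 0.5 + 0.03125 + 0.03125 + 0.015625 + 0.00390625 + 0.0009765625
= 1.0830
Since 1.0830 > 1, prefix-free code does not exist


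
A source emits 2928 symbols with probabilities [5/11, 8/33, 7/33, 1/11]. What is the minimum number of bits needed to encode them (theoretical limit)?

Entropy H = 1.8017 bits/symbol
Minimum bits = H × n = 1.8017 × 2928
= 5275.30 bits


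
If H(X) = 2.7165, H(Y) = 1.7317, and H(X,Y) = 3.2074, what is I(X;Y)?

I(X;Y) = H(X) + H(Y) - H(X,Y)
I(X;Y) = 2.7165 + 1.7317 - 3.2074 = 1.2408 bits


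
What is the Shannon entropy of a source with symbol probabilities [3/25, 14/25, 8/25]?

H(X) = -Σ p(x) log₂ p(x)
  -3/25 × log₂(3/25) = 0.3671
  -14/25 × log₂(14/25) = 0.4684
  -8/25 × log₂(8/25) = 0.5260
H(X) = 1.3615 bits


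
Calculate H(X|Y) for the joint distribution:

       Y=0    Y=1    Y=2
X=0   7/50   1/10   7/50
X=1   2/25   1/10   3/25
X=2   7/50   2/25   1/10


H(X|Y) = Σ_y p(y) H(X|Y=y)
  p(Y=0) = 9/25, H(X|Y=0) = 1.5420
  p(Y=1) = 7/25, H(X|Y=1) = 1.5774
  p(Y=2) = 9/25, H(X|Y=2) = 1.5715
H(X|Y) = 0.3600×1.5420 + 0.2800×1.5774 + 0.3600×1.5715 = 1.5625 bits


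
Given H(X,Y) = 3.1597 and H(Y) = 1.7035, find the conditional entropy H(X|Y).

Chain rule: H(X,Y) = H(X|Y) + H(Y)
H(X|Y) = H(X,Y) - H(Y) = 3.1597 - 1.7035 = 1.4562 bits


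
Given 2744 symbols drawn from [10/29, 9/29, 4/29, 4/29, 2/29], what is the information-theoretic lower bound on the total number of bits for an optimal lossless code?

Entropy H = 2.1080 bits/symbol
Minimum bits = H × n = 2.1080 × 2744
= 5784.43 bits


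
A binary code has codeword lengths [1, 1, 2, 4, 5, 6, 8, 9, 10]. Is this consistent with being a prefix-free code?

Kraft inequality: Σ 2^(-l_i) ≤ 1 for prefix-free code
Calculating: 2^(-1) + 2^(-1) + 2^(-2) + 2^(-4) + 2^(-5) + 2^(-6) + 2^(-8) + 2^(-9) + 2^(-10)
= 0.5 + 0.5 + 0.25 + 0.0625 + 0.03125 + 0.015625 + 0.00390625 + 0.001953125 + 0.0009765625
= 1.3662
Since 1.3662 > 1, prefix-free code does not exist


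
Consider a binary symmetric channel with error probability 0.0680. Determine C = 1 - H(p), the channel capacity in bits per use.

For BSC with error probability p:
C = 1 - H(p) where H(p) is binary entropy
H(0.0680) = -0.0680 × log₂(0.0680) - 0.9320 × log₂(0.9320)
H(p) = 0.3584
C = 1 - 0.3584 = 0.6416 bits/use


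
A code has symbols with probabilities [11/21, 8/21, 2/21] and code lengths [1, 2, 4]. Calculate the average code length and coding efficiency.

Average length L = Σ p_i × l_i = 1.6667 bits
Entropy H = 1.3421 bits
Efficiency η = H/L × 100% = 80.53%


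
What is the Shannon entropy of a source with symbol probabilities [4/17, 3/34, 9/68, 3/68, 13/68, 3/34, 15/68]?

H(X) = -Σ p(x) log₂ p(x)
  -4/17 × log₂(4/17) = 0.4912
  -3/34 × log₂(3/34) = 0.3090
  -9/68 × log₂(9/68) = 0.3861
  -3/68 × log₂(3/68) = 0.1986
  -13/68 × log₂(13/68) = 0.4563
  -3/34 × log₂(3/34) = 0.3090
  -15/68 × log₂(15/68) = 0.4810
H(X) = 2.6314 bits


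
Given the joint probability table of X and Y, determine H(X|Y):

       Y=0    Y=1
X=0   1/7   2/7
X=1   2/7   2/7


H(X|Y) = Σ_y p(y) H(X|Y=y)
  p(Y=0) = 3/7, H(X|Y=0) = 0.9183
  p(Y=1) = 4/7, H(X|Y=1) = 1.0000
H(X|Y) = 0.4286×0.9183 + 0.5714×1.0000 = 0.9650 bits


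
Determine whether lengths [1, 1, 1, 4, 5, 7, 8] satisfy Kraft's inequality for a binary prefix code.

Kraft inequality: Σ 2^(-l_i) ≤ 1 for prefix-free code
Calculating: 2^(-1) + 2^(-1) + 2^(-1) + 2^(-4) + 2^(-5) + 2^(-7) + 2^(-8)
= 0.5 + 0.5 + 0.5 + 0.0625 + 0.03125 + 0.0078125 + 0.00390625
= 1.6055
Since 1.6055 > 1, prefix-free code does not exist


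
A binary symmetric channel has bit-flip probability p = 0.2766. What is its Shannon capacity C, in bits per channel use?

For BSC with error probability p:
C = 1 - H(p) where H(p) is binary entropy
H(0.2766) = -0.2766 × log₂(0.2766) - 0.7234 × log₂(0.7234)
H(p) = 0.8508
C = 1 - 0.8508 = 0.1492 bits/use


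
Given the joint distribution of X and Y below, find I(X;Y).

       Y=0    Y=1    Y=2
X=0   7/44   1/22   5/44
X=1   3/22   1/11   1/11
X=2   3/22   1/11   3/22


H(X) = 1.5820, H(Y) = 1.5382, H(X,Y) = 3.1006
I(X;Y) = H(X) + H(Y) - H(X,Y) = 0.0197 bits


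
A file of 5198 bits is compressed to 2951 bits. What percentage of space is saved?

Space savings = (1 - Compressed/Original) × 100%
= (1 - 2951/5198) × 100%
= 43.23%


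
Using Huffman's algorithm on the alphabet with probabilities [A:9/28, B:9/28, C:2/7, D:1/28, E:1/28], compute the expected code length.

Huffman tree construction:
Combine smallest probabilities repeatedly
Resulting codes:
  A: 10 (length 2)
  B: 11 (length 2)
  C: 01 (length 2)
  D: 000 (length 3)
  E: 001 (length 3)
Average length = Σ p(s) × length(s) = 2.0714 bits


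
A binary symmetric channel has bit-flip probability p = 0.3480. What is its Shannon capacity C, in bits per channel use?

For BSC with error probability p:
C = 1 - H(p) where H(p) is binary entropy
H(0.3480) = -0.3480 × log₂(0.3480) - 0.6520 × log₂(0.6520)
H(p) = 0.9323
C = 1 - 0.9323 = 0.0677 bits/use


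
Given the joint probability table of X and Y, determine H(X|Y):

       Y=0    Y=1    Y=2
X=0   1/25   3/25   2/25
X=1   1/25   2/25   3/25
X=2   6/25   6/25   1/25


H(X|Y) = Σ_y p(y) H(X|Y=y)
  p(Y=0) = 8/25, H(X|Y=0) = 1.0613
  p(Y=1) = 11/25, H(X|Y=1) = 1.4354
  p(Y=2) = 6/25, H(X|Y=2) = 1.4591
H(X|Y) = 0.3200×1.0613 + 0.4400×1.4354 + 0.2400×1.4591 = 1.3214 bits


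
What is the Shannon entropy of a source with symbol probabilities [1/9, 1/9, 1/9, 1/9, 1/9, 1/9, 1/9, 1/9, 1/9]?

H(X) = -Σ p(x) log₂ p(x)
  -1/9 × log₂(1/9) = 0.3522
  -1/9 × log₂(1/9) = 0.3522
  -1/9 × log₂(1/9) = 0.3522
  -1/9 × log₂(1/9) = 0.3522
  -1/9 × log₂(1/9) = 0.3522
  -1/9 × log₂(1/9) = 0.3522
  -1/9 × log₂(1/9) = 0.3522
  -1/9 × log₂(1/9) = 0.3522
  -1/9 × log₂(1/9) = 0.3522
H(X) = 3.1699 bits


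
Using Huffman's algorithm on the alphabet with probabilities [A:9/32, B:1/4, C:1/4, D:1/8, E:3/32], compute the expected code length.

Huffman tree construction:
Combine smallest probabilities repeatedly
Resulting codes:
  A: 11 (length 2)
  B: 01 (length 2)
  C: 10 (length 2)
  D: 001 (length 3)
  E: 000 (length 3)
Average length = Σ p(s) × length(s) = 2.2188 bits


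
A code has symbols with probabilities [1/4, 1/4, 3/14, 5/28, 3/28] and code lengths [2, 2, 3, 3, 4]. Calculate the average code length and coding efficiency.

Average length L = Σ p_i × l_i = 2.6071 bits
Entropy H = 2.2653 bits
Efficiency η = H/L × 100% = 86.89%


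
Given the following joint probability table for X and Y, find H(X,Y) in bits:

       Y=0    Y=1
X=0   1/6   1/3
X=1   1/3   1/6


H(X,Y) = -Σ p(x,y) log₂ p(x,y)
  p(0,0)=1/6: -0.1667 × log₂(0.1667) = 0.4308
  p(0,1)=1/3: -0.3333 × log₂(0.3333) = 0.5283
  p(1,0)=1/3: -0.3333 × log₂(0.3333) = 0.5283
  p(1,1)=1/6: -0.1667 × log₂(0.1667) = 0.4308
H(X,Y) = 1.9183 bits


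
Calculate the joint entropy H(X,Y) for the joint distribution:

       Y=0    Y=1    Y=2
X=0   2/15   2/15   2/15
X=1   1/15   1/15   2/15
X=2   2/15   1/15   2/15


H(X,Y) = -Σ p(x,y) log₂ p(x,y)
  p(0,0)=2/15: -0.1333 × log₂(0.1333) = 0.3876
  p(0,1)=2/15: -0.1333 × log₂(0.1333) = 0.3876
  p(0,2)=2/15: -0.1333 × log₂(0.1333) = 0.3876
  p(1,0)=1/15: -0.0667 × log₂(0.0667) = 0.2605
  p(1,1)=1/15: -0.0667 × log₂(0.0667) = 0.2605
  p(1,2)=2/15: -0.1333 × log₂(0.1333) = 0.3876
  p(2,0)=2/15: -0.1333 × log₂(0.1333) = 0.3876
  p(2,1)=1/15: -0.0667 × log₂(0.0667) = 0.2605
  p(2,2)=2/15: -0.1333 × log₂(0.1333) = 0.3876
H(X,Y) = 3.1069 bits


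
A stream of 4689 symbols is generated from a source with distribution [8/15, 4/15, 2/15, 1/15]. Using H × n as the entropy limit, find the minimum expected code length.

Entropy H = 1.6402 bits/symbol
Minimum bits = H × n = 1.6402 × 4689
= 7691.01 bits


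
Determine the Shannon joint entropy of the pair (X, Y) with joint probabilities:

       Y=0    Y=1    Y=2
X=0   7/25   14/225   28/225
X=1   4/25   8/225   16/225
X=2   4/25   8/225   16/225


H(X,Y) = -Σ p(x,y) log₂ p(x,y)
  p(0,0)=7/25: -0.2800 × log₂(0.2800) = 0.5142
  p(0,1)=14/225: -0.0622 × log₂(0.0622) = 0.2493
  p(0,2)=28/225: -0.1244 × log₂(0.1244) = 0.3741
  p(1,0)=4/25: -0.1600 × log₂(0.1600) = 0.4230
  p(1,1)=8/225: -0.0356 × log₂(0.0356) = 0.1712
  p(1,2)=16/225: -0.0711 × log₂(0.0711) = 0.2712
  p(2,0)=4/25: -0.1600 × log₂(0.1600) = 0.4230
  p(2,1)=8/225: -0.0356 × log₂(0.0356) = 0.1712
  p(2,2)=16/225: -0.0711 × log₂(0.0711) = 0.2712
H(X,Y) = 2.8684 bits


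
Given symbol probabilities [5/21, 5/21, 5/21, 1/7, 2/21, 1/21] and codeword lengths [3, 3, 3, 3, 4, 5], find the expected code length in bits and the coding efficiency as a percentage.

Average length L = Σ p_i × l_i = 3.1905 bits
Entropy H = 2.4121 bits
Efficiency η = H/L × 100% = 75.60%


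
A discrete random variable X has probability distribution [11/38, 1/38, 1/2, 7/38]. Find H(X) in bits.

H(X) = -Σ p(x) log₂ p(x)
  -11/38 × log₂(11/38) = 0.5177
  -1/38 × log₂(1/38) = 0.1381
  -1/2 × log₂(1/2) = 0.5000
  -7/38 × log₂(7/38) = 0.4496
H(X) = 1.6054 bits


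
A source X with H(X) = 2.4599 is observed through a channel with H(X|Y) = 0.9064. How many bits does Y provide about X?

I(X;Y) = H(X) - H(X|Y)
I(X;Y) = 2.4599 - 0.9064 = 1.5535 bits


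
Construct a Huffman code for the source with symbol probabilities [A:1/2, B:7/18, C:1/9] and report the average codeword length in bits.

Huffman tree construction:
Combine smallest probabilities repeatedly
Resulting codes:
  A: 0 (length 1)
  B: 11 (length 2)
  C: 10 (length 2)
Average length = Σ p(s) × length(s) = 1.5000 bits


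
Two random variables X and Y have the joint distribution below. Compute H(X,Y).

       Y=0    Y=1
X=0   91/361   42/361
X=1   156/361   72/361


H(X,Y) = -Σ p(x,y) log₂ p(x,y)
  p(0,0)=91/361: -0.2521 × log₂(0.2521) = 0.5011
  p(0,1)=42/361: -0.1163 × log₂(0.1163) = 0.3611
  p(1,0)=156/361: -0.4321 × log₂(0.4321) = 0.5231
  p(1,1)=72/361: -0.1994 × log₂(0.1994) = 0.4639
H(X,Y) = 1.8492 bits


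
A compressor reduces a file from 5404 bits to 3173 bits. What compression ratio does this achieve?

Compression ratio = Original / Compressed
= 5404 / 3173 = 1.70:1


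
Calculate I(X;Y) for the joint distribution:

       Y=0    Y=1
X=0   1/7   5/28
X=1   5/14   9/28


H(X) = 0.9059, H(Y) = 1.0000, H(X,Y) = 1.9017
I(X;Y) = H(X) + H(Y) - H(X,Y) = 0.0042 bits


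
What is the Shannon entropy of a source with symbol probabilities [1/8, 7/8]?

H(X) = -Σ p(x) log₂ p(x)
  -1/8 × log₂(1/8) = 0.3750
  -7/8 × log₂(7/8) = 0.1686
H(X) = 0.5436 bits


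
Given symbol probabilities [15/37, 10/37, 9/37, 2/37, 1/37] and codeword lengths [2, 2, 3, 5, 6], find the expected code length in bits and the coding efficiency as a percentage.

Average length L = Σ p_i × l_i = 2.5135 bits
Entropy H = 1.9026 bits
Efficiency η = H/L × 100% = 75.70%


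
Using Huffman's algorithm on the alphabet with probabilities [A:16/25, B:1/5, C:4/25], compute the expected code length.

Huffman tree construction:
Combine smallest probabilities repeatedly
Resulting codes:
  A: 1 (length 1)
  B: 01 (length 2)
  C: 00 (length 2)
Average length = Σ p(s) × length(s) = 1.3600 bits


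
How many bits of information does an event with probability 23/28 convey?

Information content I(x) = -log₂(p(x))
I = -log₂(23/28) = -log₂(0.8214)
I = 0.2838 bits


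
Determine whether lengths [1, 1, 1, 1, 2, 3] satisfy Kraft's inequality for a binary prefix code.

Kraft inequality: Σ 2^(-l_i) ≤ 1 for prefix-free code
Calculating: 2^(-1) + 2^(-1) + 2^(-1) + 2^(-1) + 2^(-2) + 2^(-3)
= 0.5 + 0.5 + 0.5 + 0.5 + 0.25 + 0.125
= 2.3750
Since 2.3750 > 1, prefix-free code does not exist


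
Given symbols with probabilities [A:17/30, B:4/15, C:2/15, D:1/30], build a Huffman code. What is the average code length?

Huffman tree construction:
Combine smallest probabilities repeatedly
Resulting codes:
  A: 1 (length 1)
  B: 01 (length 2)
  C: 001 (length 3)
  D: 000 (length 3)
Average length = Σ p(s) × length(s) = 1.6000 bits


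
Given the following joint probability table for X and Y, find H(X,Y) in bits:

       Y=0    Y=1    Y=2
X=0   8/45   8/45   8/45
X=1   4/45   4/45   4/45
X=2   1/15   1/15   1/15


H(X,Y) = -Σ p(x,y) log₂ p(x,y)
  p(0,0)=8/45: -0.1778 × log₂(0.1778) = 0.4430
  p(0,1)=8/45: -0.1778 × log₂(0.1778) = 0.4430
  p(0,2)=8/45: -0.1778 × log₂(0.1778) = 0.4430
  p(1,0)=4/45: -0.0889 × log₂(0.0889) = 0.3104
  p(1,1)=4/45: -0.0889 × log₂(0.0889) = 0.3104
  p(1,2)=4/45: -0.0889 × log₂(0.0889) = 0.3104
  p(2,0)=1/15: -0.0667 × log₂(0.0667) = 0.2605
  p(2,1)=1/15: -0.0667 × log₂(0.0667) = 0.2605
  p(2,2)=1/15: -0.0667 × log₂(0.0667) = 0.2605
H(X,Y) = 3.0415 bits


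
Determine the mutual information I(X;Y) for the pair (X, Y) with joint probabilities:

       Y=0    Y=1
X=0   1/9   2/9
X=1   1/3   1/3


H(X) = 0.9183, H(Y) = 0.9911, H(X,Y) = 1.8911
I(X;Y) = H(X) + H(Y) - H(X,Y) = 0.0183 bits


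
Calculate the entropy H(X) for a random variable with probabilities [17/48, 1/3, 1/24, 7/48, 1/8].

H(X) = -Σ p(x) log₂ p(x)
  -17/48 × log₂(17/48) = 0.5304
  -1/3 × log₂(1/3) = 0.5283
  -1/24 × log₂(1/24) = 0.1910
  -7/48 × log₂(7/48) = 0.4051
  -1/8 × log₂(1/8) = 0.3750
H(X) = 2.0298 bits


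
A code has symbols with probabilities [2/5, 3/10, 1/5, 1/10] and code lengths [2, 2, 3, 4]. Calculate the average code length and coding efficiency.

Average length L = Σ p_i × l_i = 2.4000 bits
Entropy H = 1.8464 bits
Efficiency η = H/L × 100% = 76.93%


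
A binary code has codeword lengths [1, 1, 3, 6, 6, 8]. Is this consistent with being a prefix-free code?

Kraft inequality: Σ 2^(-l_i) ≤ 1 for prefix-free code
Calculating: 2^(-1) + 2^(-1) + 2^(-3) + 2^(-6) + 2^(-6) + 2^(-8)
= 0.5 + 0.5 + 0.125 + 0.015625 + 0.015625 + 0.00390625
= 1.1602
Since 1.1602 > 1, prefix-free code does not exist


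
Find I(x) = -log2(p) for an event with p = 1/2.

Information content I(x) = -log₂(p(x))
I = -log₂(1/2) = -log₂(0.5000)
I = 1.0000 bits


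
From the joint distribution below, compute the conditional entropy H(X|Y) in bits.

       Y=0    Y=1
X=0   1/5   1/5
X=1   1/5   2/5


H(X|Y) = Σ_y p(y) H(X|Y=y)
  p(Y=0) = 2/5, H(X|Y=0) = 1.0000
  p(Y=1) = 3/5, H(X|Y=1) = 0.9183
H(X|Y) = 0.4000×1.0000 + 0.6000×0.9183 = 0.9510 bits


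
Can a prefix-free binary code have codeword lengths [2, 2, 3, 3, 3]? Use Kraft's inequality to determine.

Kraft inequality: Σ 2^(-l_i) ≤ 1 for prefix-free code
Calculating: 2^(-2) + 2^(-2) + 2^(-3) + 2^(-3) + 2^(-3)
= 0.25 + 0.25 + 0.125 + 0.125 + 0.125
= 0.8750
Since 0.8750 ≤ 1, prefix-free code exists


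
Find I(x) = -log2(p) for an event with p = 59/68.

Information content I(x) = -log₂(p(x))
I = -log₂(59/68) = -log₂(0.8676)
I = 0.2048 bits


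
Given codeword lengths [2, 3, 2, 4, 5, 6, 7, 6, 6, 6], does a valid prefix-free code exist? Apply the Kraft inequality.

Kraft inequality: Σ 2^(-l_i) ≤ 1 for prefix-free code
Calculating: 2^(-2) + 2^(-3) + 2^(-2) + 2^(-4) + 2^(-5) + 2^(-6) + 2^(-7) + 2^(-6) + 2^(-6) + 2^(-6)
= 0.25 + 0.125 + 0.25 + 0.0625 + 0.03125 + 0.015625 + 0.0078125 + 0.015625 + 0.015625 + 0.015625
= 0.7891
Since 0.7891 ≤ 1, prefix-free code exists


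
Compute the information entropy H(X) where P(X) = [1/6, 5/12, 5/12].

H(X) = -Σ p(x) log₂ p(x)
  -1/6 × log₂(1/6) = 0.4308
  -5/12 × log₂(5/12) = 0.5263
  -5/12 × log₂(5/12) = 0.5263
H(X) = 1.4834 bits


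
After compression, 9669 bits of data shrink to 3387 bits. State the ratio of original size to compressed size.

Compression ratio = Original / Compressed
= 9669 / 3387 = 2.85:1


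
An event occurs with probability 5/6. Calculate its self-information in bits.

Information content I(x) = -log₂(p(x))
I = -log₂(5/6) = -log₂(0.8333)
I = 0.2630 bits


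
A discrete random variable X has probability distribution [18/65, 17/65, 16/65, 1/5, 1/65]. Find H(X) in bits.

H(X) = -Σ p(x) log₂ p(x)
  -18/65 × log₂(18/65) = 0.5130
  -17/65 × log₂(17/65) = 0.5061
  -16/65 × log₂(16/65) = 0.4978
  -1/5 × log₂(1/5) = 0.4644
  -1/65 × log₂(1/65) = 0.0927
H(X) = 2.0739 bits


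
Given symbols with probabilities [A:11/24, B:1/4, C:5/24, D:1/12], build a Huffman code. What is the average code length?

Huffman tree construction:
Combine smallest probabilities repeatedly
Resulting codes:
  A: 0 (length 1)
  B: 10 (length 2)
  C: 111 (length 3)
  D: 110 (length 3)
Average length = Σ p(s) × length(s) = 1.8333 bits


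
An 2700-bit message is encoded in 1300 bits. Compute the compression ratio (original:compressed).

Compression ratio = Original / Compressed
= 2700 / 1300 = 2.08:1


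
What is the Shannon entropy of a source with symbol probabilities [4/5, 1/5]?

H(X) = -Σ p(x) log₂ p(x)
  -4/5 × log₂(4/5) = 0.2575
  -1/5 × log₂(1/5) = 0.4644
H(X) = 0.7219 bits


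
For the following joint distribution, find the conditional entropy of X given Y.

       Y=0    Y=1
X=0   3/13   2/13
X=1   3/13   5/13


H(X|Y) = Σ_y p(y) H(X|Y=y)
  p(Y=0) = 6/13, H(X|Y=0) = 1.0000
  p(Y=1) = 7/13, H(X|Y=1) = 0.8631
H(X|Y) = 0.4615×1.0000 + 0.5385×0.8631 = 0.9263 bits


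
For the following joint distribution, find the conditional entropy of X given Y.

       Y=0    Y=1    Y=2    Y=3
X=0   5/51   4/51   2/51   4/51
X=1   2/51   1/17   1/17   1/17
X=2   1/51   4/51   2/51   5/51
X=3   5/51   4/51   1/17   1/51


H(X|Y) = Σ_y p(y) H(X|Y=y)
  p(Y=0) = 13/51, H(X|Y=0) = 1.7605
  p(Y=1) = 5/17, H(X|Y=1) = 1.9899
  p(Y=2) = 10/51, H(X|Y=2) = 1.9710
  p(Y=3) = 13/51, H(X|Y=3) = 1.8262
H(X|Y) = 0.2549×1.7605 + 0.2941×1.9899 + 0.1961×1.9710 + 0.2549×1.8262 = 1.8860 bits


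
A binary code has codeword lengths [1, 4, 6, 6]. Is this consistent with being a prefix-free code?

Kraft inequality: Σ 2^(-l_i) ≤ 1 for prefix-free code
Calculating: 2^(-1) + 2^(-4) + 2^(-6) + 2^(-6)
= 0.5 + 0.0625 + 0.015625 + 0.015625
= 0.5938
Since 0.5938 ≤ 1, prefix-free code exists


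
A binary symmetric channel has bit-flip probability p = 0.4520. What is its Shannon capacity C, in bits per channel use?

For BSC with error probability p:
C = 1 - H(p) where H(p) is binary entropy
H(0.4520) = -0.4520 × log₂(0.4520) - 0.5480 × log₂(0.5480)
H(p) = 0.9933
C = 1 - 0.9933 = 0.0067 bits/use


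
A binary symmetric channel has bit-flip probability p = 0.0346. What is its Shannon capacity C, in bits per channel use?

For BSC with error probability p:
C = 1 - H(p) where H(p) is binary entropy
H(0.0346) = -0.0346 × log₂(0.0346) - 0.9654 × log₂(0.9654)
H(p) = 0.2170
C = 1 - 0.2170 = 0.7830 bits/use


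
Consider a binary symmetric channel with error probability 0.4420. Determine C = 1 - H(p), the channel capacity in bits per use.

For BSC with error probability p:
C = 1 - H(p) where H(p) is binary entropy
H(0.4420) = -0.4420 × log₂(0.4420) - 0.5580 × log₂(0.5580)
H(p) = 0.9903
C = 1 - 0.9903 = 0.0097 bits/use


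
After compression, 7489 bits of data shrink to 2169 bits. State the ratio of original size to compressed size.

Compression ratio = Original / Compressed
= 7489 / 2169 = 3.45:1


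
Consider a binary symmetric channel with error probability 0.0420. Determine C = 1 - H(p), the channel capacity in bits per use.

For BSC with error probability p:
C = 1 - H(p) where H(p) is binary entropy
H(0.0420) = -0.0420 × log₂(0.0420) - 0.9580 × log₂(0.9580)
H(p) = 0.2514
C = 1 - 0.2514 = 0.7486 bits/use


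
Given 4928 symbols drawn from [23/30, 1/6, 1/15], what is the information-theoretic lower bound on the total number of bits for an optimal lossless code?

Entropy H = 0.9852 bits/symbol
Minimum bits = H × n = 0.9852 × 4928
= 4854.93 bits


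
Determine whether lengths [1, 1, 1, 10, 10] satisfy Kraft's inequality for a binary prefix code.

Kraft inequality: Σ 2^(-l_i) ≤ 1 for prefix-free code
Calculating: 2^(-1) + 2^(-1) + 2^(-1) + 2^(-10) + 2^(-10)
= 0.5 + 0.5 + 0.5 + 0.0009765625 + 0.0009765625
= 1.5020
Since 1.5020 > 1, prefix-free code does not exist


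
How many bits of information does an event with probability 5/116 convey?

Information content I(x) = -log₂(p(x))
I = -log₂(5/116) = -log₂(0.0431)
I = 4.5361 bits


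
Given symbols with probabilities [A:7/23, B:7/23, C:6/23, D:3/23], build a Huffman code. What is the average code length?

Huffman tree construction:
Combine smallest probabilities repeatedly
Resulting codes:
  A: 10 (length 2)
  B: 11 (length 2)
  C: 01 (length 2)
  D: 00 (length 2)
Average length = Σ p(s) × length(s) = 2.0000 bits


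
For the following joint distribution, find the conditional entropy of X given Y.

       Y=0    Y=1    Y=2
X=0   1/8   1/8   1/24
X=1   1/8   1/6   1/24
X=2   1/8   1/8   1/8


H(X|Y) = Σ_y p(y) H(X|Y=y)
  p(Y=0) = 3/8, H(X|Y=0) = 1.5850
  p(Y=1) = 5/12, H(X|Y=1) = 1.5710
  p(Y=2) = 5/24, H(X|Y=2) = 1.3710
H(X|Y) = 0.3750×1.5850 + 0.4167×1.5710 + 0.2083×1.3710 = 1.5345 bits


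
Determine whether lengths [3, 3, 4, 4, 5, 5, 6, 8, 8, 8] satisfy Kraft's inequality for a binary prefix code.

Kraft inequality: Σ 2^(-l_i) ≤ 1 for prefix-free code
Calculating: 2^(-3) + 2^(-3) + 2^(-4) + 2^(-4) + 2^(-5) + 2^(-5) + 2^(-6) + 2^(-8) + 2^(-8) + 2^(-8)
= 0.125 + 0.125 + 0.0625 + 0.0625 + 0.03125 + 0.03125 + 0.015625 + 0.00390625 + 0.00390625 + 0.00390625
= 0.4648
Since 0.4648 ≤ 1, prefix-free code exists


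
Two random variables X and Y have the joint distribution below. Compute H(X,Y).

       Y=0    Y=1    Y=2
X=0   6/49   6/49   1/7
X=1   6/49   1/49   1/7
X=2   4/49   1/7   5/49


H(X,Y) = -Σ p(x,y) log₂ p(x,y)
  p(0,0)=6/49: -0.1224 × log₂(0.1224) = 0.3710
  p(0,1)=6/49: -0.1224 × log₂(0.1224) = 0.3710
  p(0,2)=1/7: -0.1429 × log₂(0.1429) = 0.4011
  p(1,0)=6/49: -0.1224 × log₂(0.1224) = 0.3710
  p(1,1)=1/49: -0.0204 × log₂(0.0204) = 0.1146
  p(1,2)=1/7: -0.1429 × log₂(0.1429) = 0.4011
  p(2,0)=4/49: -0.0816 × log₂(0.0816) = 0.2951
  p(2,1)=1/7: -0.1429 × log₂(0.1429) = 0.4011
  p(2,2)=5/49: -0.1020 × log₂(0.1020) = 0.3360
H(X,Y) = 3.0618 bits


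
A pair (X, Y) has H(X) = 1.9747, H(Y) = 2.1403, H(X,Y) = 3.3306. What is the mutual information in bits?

I(X;Y) = H(X) + H(Y) - H(X,Y)
I(X;Y) = 1.9747 + 2.1403 - 3.3306 = 0.7844 bits


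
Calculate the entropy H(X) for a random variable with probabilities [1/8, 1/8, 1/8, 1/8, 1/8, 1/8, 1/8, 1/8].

H(X) = -Σ p(x) log₂ p(x)
  -1/8 × log₂(1/8) = 0.3750
  -1/8 × log₂(1/8) = 0.3750
  -1/8 × log₂(1/8) = 0.3750
  -1/8 × log₂(1/8) = 0.3750
  -1/8 × log₂(1/8) = 0.3750
  -1/8 × log₂(1/8) = 0.3750
  -1/8 × log₂(1/8) = 0.3750
  -1/8 × log₂(1/8) = 0.3750
H(X) = 3.0000 bits


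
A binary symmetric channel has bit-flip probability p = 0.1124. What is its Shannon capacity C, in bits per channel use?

For BSC with error probability p:
C = 1 - H(p) where H(p) is binary entropy
H(0.1124) = -0.1124 × log₂(0.1124) - 0.8876 × log₂(0.8876)
H(p) = 0.5071
C = 1 - 0.5071 = 0.4929 bits/use


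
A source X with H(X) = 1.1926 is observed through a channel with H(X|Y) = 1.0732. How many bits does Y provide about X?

I(X;Y) = H(X) - H(X|Y)
I(X;Y) = 1.1926 - 1.0732 = 0.1194 bits


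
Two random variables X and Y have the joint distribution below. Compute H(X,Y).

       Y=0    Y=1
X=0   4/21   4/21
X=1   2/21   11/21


H(X,Y) = -Σ p(x,y) log₂ p(x,y)
  p(0,0)=4/21: -0.1905 × log₂(0.1905) = 0.4557
  p(0,1)=4/21: -0.1905 × log₂(0.1905) = 0.4557
  p(1,0)=2/21: -0.0952 × log₂(0.0952) = 0.3231
  p(1,1)=11/21: -0.5238 × log₂(0.5238) = 0.4887
H(X,Y) = 1.7231 bits


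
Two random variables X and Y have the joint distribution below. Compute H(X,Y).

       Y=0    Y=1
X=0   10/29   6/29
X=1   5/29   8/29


H(X,Y) = -Σ p(x,y) log₂ p(x,y)
  p(0,0)=10/29: -0.3448 × log₂(0.3448) = 0.5297
  p(0,1)=6/29: -0.2069 × log₂(0.2069) = 0.4703
  p(1,0)=5/29: -0.1724 × log₂(0.1724) = 0.4373
  p(1,1)=8/29: -0.2759 × log₂(0.2759) = 0.5125
H(X,Y) = 1.9498 bits


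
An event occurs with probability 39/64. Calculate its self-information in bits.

Information content I(x) = -log₂(p(x))
I = -log₂(39/64) = -log₂(0.6094)
I = 0.7146 bits


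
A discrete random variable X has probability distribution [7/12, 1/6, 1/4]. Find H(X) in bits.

H(X) = -Σ p(x) log₂ p(x)
  -7/12 × log₂(7/12) = 0.4536
  -1/6 × log₂(1/6) = 0.4308
  -1/4 × log₂(1/4) = 0.5000
H(X) = 1.3844 bits


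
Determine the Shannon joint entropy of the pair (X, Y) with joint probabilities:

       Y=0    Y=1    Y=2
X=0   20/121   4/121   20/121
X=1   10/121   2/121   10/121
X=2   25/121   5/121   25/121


H(X,Y) = -Σ p(x,y) log₂ p(x,y)
  p(0,0)=20/121: -0.1653 × log₂(0.1653) = 0.4292
  p(0,1)=4/121: -0.0331 × log₂(0.0331) = 0.1626
  p(0,2)=20/121: -0.1653 × log₂(0.1653) = 0.4292
  p(1,0)=10/121: -0.0826 × log₂(0.0826) = 0.2973
  p(1,1)=2/121: -0.0165 × log₂(0.0165) = 0.0978
  p(1,2)=10/121: -0.0826 × log₂(0.0826) = 0.2973
  p(2,0)=25/121: -0.2066 × log₂(0.2066) = 0.4700
  p(2,1)=5/121: -0.0413 × log₂(0.0413) = 0.1900
  p(2,2)=25/121: -0.2066 × log₂(0.2066) = 0.4700
H(X,Y) = 2.8435 bits


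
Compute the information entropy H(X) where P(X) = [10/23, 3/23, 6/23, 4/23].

H(X) = -Σ p(x) log₂ p(x)
  -10/23 × log₂(10/23) = 0.5224
  -3/23 × log₂(3/23) = 0.3833
  -6/23 × log₂(6/23) = 0.5057
  -4/23 × log₂(4/23) = 0.4389
H(X) = 1.8503 bits


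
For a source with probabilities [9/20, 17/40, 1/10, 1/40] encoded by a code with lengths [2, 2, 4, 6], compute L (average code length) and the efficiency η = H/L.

Average length L = Σ p_i × l_i = 2.3000 bits
Entropy H = 1.5083 bits
Efficiency η = H/L × 100% = 65.58%


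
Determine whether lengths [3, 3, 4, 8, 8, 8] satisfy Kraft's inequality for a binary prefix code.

Kraft inequality: Σ 2^(-l_i) ≤ 1 for prefix-free code
Calculating: 2^(-3) + 2^(-3) + 2^(-4) + 2^(-8) + 2^(-8) + 2^(-8)
= 0.125 + 0.125 + 0.0625 + 0.00390625 + 0.00390625 + 0.00390625
= 0.3242
Since 0.3242 ≤ 1, prefix-free code exists


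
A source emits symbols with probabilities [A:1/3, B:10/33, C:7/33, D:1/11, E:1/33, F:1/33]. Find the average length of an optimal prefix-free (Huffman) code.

Huffman tree construction:
Combine smallest probabilities repeatedly
Resulting codes:
  A: 11 (length 2)
  B: 10 (length 2)
  C: 01 (length 2)
  D: 001 (length 3)
  E: 0000 (length 4)
  F: 0001 (length 4)
Average length = Σ p(s) × length(s) = 2.2121 bits


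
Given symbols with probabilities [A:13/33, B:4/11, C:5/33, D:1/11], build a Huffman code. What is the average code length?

Huffman tree construction:
Combine smallest probabilities repeatedly
Resulting codes:
  A: 0 (length 1)
  B: 11 (length 2)
  C: 101 (length 3)
  D: 100 (length 3)
Average length = Σ p(s) × length(s) = 1.8485 bits


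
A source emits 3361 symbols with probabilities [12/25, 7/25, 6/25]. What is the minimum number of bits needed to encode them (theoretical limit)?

Entropy H = 1.5166 bits/symbol
Minimum bits = H × n = 1.5166 × 3361
= 5097.37 bits


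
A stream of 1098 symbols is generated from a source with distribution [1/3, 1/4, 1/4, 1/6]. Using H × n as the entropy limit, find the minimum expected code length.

Entropy H = 1.9591 bits/symbol
Minimum bits = H × n = 1.9591 × 1098
= 2151.14 bits


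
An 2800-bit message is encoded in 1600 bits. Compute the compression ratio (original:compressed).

Compression ratio = Original / Compressed
= 2800 / 1600 = 1.75:1


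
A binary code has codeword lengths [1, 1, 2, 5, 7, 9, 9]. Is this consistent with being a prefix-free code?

Kraft inequality: Σ 2^(-l_i) ≤ 1 for prefix-free code
Calculating: 2^(-1) + 2^(-1) + 2^(-2) + 2^(-5) + 2^(-7) + 2^(-9) + 2^(-9)
= 0.5 + 0.5 + 0.25 + 0.03125 + 0.0078125 + 0.001953125 + 0.001953125
= 1.2930
Since 1.2930 > 1, prefix-free code does not exist


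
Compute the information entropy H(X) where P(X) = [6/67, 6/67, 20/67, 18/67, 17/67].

H(X) = -Σ p(x) log₂ p(x)
  -6/67 × log₂(6/67) = 0.3117
  -6/67 × log₂(6/67) = 0.3117
  -20/67 × log₂(20/67) = 0.5206
  -18/67 × log₂(18/67) = 0.5094
  -17/67 × log₂(17/67) = 0.5020
H(X) = 2.1556 bits


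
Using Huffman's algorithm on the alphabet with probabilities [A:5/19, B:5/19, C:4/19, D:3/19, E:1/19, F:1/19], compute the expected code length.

Huffman tree construction:
Combine smallest probabilities repeatedly
Resulting codes:
  A: 01 (length 2)
  B: 10 (length 2)
  C: 00 (length 2)
  D: 111 (length 3)
  E: 1100 (length 4)
  F: 1101 (length 4)
Average length = Σ p(s) × length(s) = 2.3684 bits


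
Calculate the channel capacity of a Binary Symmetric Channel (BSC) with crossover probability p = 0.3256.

For BSC with error probability p:
C = 1 - H(p) where H(p) is binary entropy
H(0.3256) = -0.3256 × log₂(0.3256) - 0.6744 × log₂(0.6744)
H(p) = 0.9104
C = 1 - 0.9104 = 0.0896 bits/use


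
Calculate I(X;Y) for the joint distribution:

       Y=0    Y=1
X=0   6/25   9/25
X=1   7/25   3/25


H(X) = 0.9710, H(Y) = 0.9988, H(X,Y) = 1.9060
I(X;Y) = H(X) + H(Y) - H(X,Y) = 0.0638 bits


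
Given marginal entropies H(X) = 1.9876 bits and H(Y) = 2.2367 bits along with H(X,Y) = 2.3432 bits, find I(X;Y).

I(X;Y) = H(X) + H(Y) - H(X,Y)
I(X;Y) = 1.9876 + 2.2367 - 2.3432 = 1.8811 bits


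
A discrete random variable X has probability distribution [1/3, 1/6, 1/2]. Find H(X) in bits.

H(X) = -Σ p(x) log₂ p(x)
  -1/3 × log₂(1/3) = 0.5283
  -1/6 × log₂(1/6) = 0.4308
  -1/2 × log₂(1/2) = 0.5000
H(X) = 1.4591 bits


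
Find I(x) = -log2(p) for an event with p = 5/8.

Information content I(x) = -log₂(p(x))
I = -log₂(5/8) = -log₂(0.6250)
I = 0.6781 bits


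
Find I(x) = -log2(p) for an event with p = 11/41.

Information content I(x) = -log₂(p(x))
I = -log₂(11/41) = -log₂(0.2683)
I = 1.8981 bits


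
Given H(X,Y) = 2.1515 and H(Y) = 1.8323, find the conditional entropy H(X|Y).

Chain rule: H(X,Y) = H(X|Y) + H(Y)
H(X|Y) = H(X,Y) - H(Y) = 2.1515 - 1.8323 = 0.3192 bits


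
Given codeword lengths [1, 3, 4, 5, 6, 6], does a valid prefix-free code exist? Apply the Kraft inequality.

Kraft inequality: Σ 2^(-l_i) ≤ 1 for prefix-free code
Calculating: 2^(-1) + 2^(-3) + 2^(-4) + 2^(-5) + 2^(-6) + 2^(-6)
= 0.5 + 0.125 + 0.0625 + 0.03125 + 0.015625 + 0.015625
= 0.7500
Since 0.7500 ≤ 1, prefix-free code exists


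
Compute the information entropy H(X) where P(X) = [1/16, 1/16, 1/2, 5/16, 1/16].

H(X) = -Σ p(x) log₂ p(x)
  -1/16 × log₂(1/16) = 0.2500
  -1/16 × log₂(1/16) = 0.2500
  -1/2 × log₂(1/2) = 0.5000
  -5/16 × log₂(5/16) = 0.5244
  -1/16 × log₂(1/16) = 0.2500
H(X) = 1.7744 bits


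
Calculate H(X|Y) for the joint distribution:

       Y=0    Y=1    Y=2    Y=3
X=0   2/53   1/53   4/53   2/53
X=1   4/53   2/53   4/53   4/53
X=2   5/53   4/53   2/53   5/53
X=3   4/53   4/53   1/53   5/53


H(X|Y) = Σ_y p(y) H(X|Y=y)
  p(Y=0) = 15/53, H(X|Y=0) = 1.9329
  p(Y=1) = 11/53, H(X|Y=1) = 1.8231
  p(Y=2) = 11/53, H(X|Y=2) = 1.8231
  p(Y=3) = 16/53, H(X|Y=3) = 1.9238
H(X|Y) = 0.2830×1.9329 + 0.2075×1.8231 + 0.2075×1.8231 + 0.3019×1.9238 = 1.8846 bits


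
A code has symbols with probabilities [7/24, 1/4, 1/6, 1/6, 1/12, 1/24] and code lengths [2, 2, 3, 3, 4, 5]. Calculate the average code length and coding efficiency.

Average length L = Σ p_i × l_i = 2.6250 bits
Entropy H = 2.3699 bits
Efficiency η = H/L × 100% = 90.28%


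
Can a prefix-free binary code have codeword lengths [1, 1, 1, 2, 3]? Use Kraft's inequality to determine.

Kraft inequality: Σ 2^(-l_i) ≤ 1 for prefix-free code
Calculating: 2^(-1) + 2^(-1) + 2^(-1) + 2^(-2) + 2^(-3)
= 0.5 + 0.5 + 0.5 + 0.25 + 0.125
= 1.8750
Since 1.8750 > 1, prefix-free code does not exist


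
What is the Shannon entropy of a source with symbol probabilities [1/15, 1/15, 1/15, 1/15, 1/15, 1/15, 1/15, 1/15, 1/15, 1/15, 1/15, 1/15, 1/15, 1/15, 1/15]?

H(X) = -Σ p(x) log₂ p(x)
  -1/15 × log₂(1/15) = 0.2605
  -1/15 × log₂(1/15) = 0.2605
  -1/15 × log₂(1/15) = 0.2605
  -1/15 × log₂(1/15) = 0.2605
  -1/15 × log₂(1/15) = 0.2605
  -1/15 × log₂(1/15) = 0.2605
  -1/15 × log₂(1/15) = 0.2605
  -1/15 × log₂(1/15) = 0.2605
  -1/15 × log₂(1/15) = 0.2605
  -1/15 × log₂(1/15) = 0.2605
  -1/15 × log₂(1/15) = 0.2605
  -1/15 × log₂(1/15) = 0.2605
  -1/15 × log₂(1/15) = 0.2605
  -1/15 × log₂(1/15) = 0.2605
  -1/15 × log₂(1/15) = 0.2605
H(X) = 3.9069 bits


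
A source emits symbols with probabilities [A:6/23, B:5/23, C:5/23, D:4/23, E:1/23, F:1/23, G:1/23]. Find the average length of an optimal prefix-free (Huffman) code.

Huffman tree construction:
Combine smallest probabilities repeatedly
Resulting codes:
  A: 10 (length 2)
  B: 00 (length 2)
  C: 01 (length 2)
  D: 111 (length 3)
  E: 11010 (length 5)
  F: 11011 (length 5)
  G: 1100 (length 4)
Average length = Σ p(s) × length(s) = 2.5217 bits


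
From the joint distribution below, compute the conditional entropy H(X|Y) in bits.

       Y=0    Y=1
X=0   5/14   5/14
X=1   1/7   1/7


H(X|Y) = Σ_y p(y) H(X|Y=y)
  p(Y=0) = 1/2, H(X|Y=0) = 0.8631
  p(Y=1) = 1/2, H(X|Y=1) = 0.8631
H(X|Y) = 0.5000×0.8631 + 0.5000×0.8631 = 0.8631 bits


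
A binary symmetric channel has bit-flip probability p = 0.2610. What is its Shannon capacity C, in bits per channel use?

For BSC with error probability p:
C = 1 - H(p) where H(p) is binary entropy
H(0.2610) = -0.2610 × log₂(0.2610) - 0.7390 × log₂(0.7390)
H(p) = 0.8283
C = 1 - 0.8283 = 0.1717 bits/use
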